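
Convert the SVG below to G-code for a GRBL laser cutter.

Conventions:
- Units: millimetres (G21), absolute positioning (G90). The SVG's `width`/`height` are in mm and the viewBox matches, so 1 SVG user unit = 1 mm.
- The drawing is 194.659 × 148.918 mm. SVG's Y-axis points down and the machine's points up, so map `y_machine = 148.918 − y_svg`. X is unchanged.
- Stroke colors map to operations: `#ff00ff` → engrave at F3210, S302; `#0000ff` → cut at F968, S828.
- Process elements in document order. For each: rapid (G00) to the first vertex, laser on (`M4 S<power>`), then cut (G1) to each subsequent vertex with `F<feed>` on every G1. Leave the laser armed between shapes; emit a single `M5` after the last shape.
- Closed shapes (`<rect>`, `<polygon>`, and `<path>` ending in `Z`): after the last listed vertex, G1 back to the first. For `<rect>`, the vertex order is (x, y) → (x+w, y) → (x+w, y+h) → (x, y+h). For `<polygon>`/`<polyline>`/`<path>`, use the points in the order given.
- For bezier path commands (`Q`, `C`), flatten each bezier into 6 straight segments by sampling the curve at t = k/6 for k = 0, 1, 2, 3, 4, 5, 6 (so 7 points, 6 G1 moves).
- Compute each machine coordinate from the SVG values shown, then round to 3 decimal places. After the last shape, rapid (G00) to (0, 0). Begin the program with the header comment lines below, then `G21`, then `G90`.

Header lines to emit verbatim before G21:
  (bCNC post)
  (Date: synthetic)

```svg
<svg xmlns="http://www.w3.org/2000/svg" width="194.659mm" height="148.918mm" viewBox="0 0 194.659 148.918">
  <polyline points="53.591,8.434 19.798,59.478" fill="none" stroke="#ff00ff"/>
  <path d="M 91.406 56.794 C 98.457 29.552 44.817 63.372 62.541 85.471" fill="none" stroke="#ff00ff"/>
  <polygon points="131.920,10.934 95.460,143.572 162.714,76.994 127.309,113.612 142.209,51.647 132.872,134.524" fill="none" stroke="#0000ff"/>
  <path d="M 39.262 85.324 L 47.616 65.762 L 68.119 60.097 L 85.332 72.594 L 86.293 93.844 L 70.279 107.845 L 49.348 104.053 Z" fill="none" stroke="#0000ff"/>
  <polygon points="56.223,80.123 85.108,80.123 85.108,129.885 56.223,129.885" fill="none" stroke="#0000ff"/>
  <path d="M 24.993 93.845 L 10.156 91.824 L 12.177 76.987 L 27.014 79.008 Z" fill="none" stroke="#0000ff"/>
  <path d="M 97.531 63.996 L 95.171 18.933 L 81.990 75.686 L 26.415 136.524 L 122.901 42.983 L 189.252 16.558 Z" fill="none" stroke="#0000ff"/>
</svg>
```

(bCNC post)
(Date: synthetic)
G21
G90
G00 X53.591 Y140.484
M4 S302
G1 X19.798 Y89.440 F3210
G00 X91.406 Y92.124
M4 S302
G1 X90.485 Y100.993 F3210
G1 X83.118 Y101.708 F3210
G1 X72.971 Y96.288 F3210
G1 X63.714 Y86.757 F3210
G1 X59.015 Y75.136 F3210
G1 X62.541 Y63.447 F3210
G00 X131.920 Y137.984
M4 S828
G1 X95.460 Y5.346 F968
G1 X162.714 Y71.924 F968
G1 X127.309 Y35.306 F968
G1 X142.209 Y97.271 F968
G1 X132.872 Y14.394 F968
G1 X131.920 Y137.984 F968
G00 X39.262 Y63.594
M4 S828
G1 X47.616 Y83.156 F968
G1 X68.119 Y88.821 F968
G1 X85.332 Y76.324 F968
G1 X86.293 Y55.074 F968
G1 X70.279 Y41.073 F968
G1 X49.348 Y44.865 F968
G1 X39.262 Y63.594 F968
G00 X56.223 Y68.795
M4 S828
G1 X85.108 Y68.795 F968
G1 X85.108 Y19.033 F968
G1 X56.223 Y19.033 F968
G1 X56.223 Y68.795 F968
G00 X24.993 Y55.073
M4 S828
G1 X10.156 Y57.094 F968
G1 X12.177 Y71.931 F968
G1 X27.014 Y69.910 F968
G1 X24.993 Y55.073 F968
G00 X97.531 Y84.922
M4 S828
G1 X95.171 Y129.985 F968
G1 X81.990 Y73.232 F968
G1 X26.415 Y12.394 F968
G1 X122.901 Y105.935 F968
G1 X189.252 Y132.360 F968
G1 X97.531 Y84.922 F968
M5
G00 X0.000 Y0.000

1 u = 1 mm; y_m = 148.918 − y.

[1] `<polyline>` line segment, #ff00ff→engrave S302 F3210: (53.591,140.484) → (19.798,89.440)

[2] `<path>` cubic bezier, #ff00ff→engrave S302 F3210: (91.406,92.124) → (90.485,100.993) → (83.118,101.708) → (72.971,96.288) → (63.714,86.757) → (59.015,75.136) → (62.541,63.447)

[3] `<polygon>` closed polygon, #0000ff→cut S828 F968: (131.920,137.984) → (95.460,5.346) → (162.714,71.924) → (127.309,35.306) → (142.209,97.271) → (132.872,14.394) → (131.920,137.984) (closed)

[4] `<path>` regular polygon, #0000ff→cut S828 F968: (39.262,63.594) → (47.616,83.156) → (68.119,88.821) → (85.332,76.324) → (86.293,55.074) → (70.279,41.073) → (49.348,44.865) → (39.262,63.594) (closed)

[5] `<polygon>` rectangle, #0000ff→cut S828 F968: (56.223,68.795) → (85.108,68.795) → (85.108,19.033) → (56.223,19.033) → (56.223,68.795) (closed)

[6] `<path>` regular polygon, #0000ff→cut S828 F968: (24.993,55.073) → (10.156,57.094) → (12.177,71.931) → (27.014,69.910) → (24.993,55.073) (closed)

[7] `<path>` closed polygon, #0000ff→cut S828 F968: (97.531,84.922) → (95.171,129.985) → (81.990,73.232) → (26.415,12.394) → (122.901,105.935) → (189.252,132.360) → (97.531,84.922) (closed)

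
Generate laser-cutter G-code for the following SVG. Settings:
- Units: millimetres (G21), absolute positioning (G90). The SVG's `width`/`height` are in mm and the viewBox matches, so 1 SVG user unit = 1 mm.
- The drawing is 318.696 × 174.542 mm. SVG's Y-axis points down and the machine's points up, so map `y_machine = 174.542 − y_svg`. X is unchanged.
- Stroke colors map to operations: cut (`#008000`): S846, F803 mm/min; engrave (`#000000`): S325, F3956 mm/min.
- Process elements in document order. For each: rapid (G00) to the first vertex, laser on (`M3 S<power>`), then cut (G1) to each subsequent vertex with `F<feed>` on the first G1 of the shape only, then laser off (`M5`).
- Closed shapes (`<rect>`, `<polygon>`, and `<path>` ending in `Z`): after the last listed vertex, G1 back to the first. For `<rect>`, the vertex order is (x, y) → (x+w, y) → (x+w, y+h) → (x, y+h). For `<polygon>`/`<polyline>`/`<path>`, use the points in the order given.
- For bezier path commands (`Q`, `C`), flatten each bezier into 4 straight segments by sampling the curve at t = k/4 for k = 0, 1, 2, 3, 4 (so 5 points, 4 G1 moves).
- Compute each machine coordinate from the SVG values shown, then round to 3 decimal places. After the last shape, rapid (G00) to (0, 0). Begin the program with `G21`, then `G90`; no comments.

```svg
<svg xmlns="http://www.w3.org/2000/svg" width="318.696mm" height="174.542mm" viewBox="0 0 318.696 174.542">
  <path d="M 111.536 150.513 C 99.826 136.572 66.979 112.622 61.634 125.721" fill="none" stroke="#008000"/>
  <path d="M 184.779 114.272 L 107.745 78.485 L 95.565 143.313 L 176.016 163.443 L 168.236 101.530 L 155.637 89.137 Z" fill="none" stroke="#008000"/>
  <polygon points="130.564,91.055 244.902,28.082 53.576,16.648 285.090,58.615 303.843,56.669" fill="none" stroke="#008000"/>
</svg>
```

G21
G90
G00 X111.536 Y24.029
M3 S846
G1 X99.550 Y35.626 F803
G1 X84.198 Y46.565
G1 X70.039 Y52.434
G1 X61.634 Y48.821
M5
G00 X184.779 Y60.270
M3 S846
G1 X107.745 Y96.057 F803
G1 X95.565 Y31.229
G1 X176.016 Y11.099
G1 X168.236 Y73.012
G1 X155.637 Y85.405
G1 X184.779 Y60.270
M5
G00 X130.564 Y83.487
M3 S846
G1 X244.902 Y146.460 F803
G1 X53.576 Y157.894
G1 X285.090 Y115.927
G1 X303.843 Y117.873
G1 X130.564 Y83.487
M5
G00 X0.000 Y0.000

viewBox `0 0 318.696 174.542` with mm width/height → 1 unit = 1 mm. Flip: y_m = 174.542 − y_svg.

**Shape 1** — `<path>` cubic bezier, stroke `#008000` → cut (S846, F803). Control points (SVG): P0=(111.536,150.513), P1=(99.826,136.572), P2=(66.979,112.622), P3=(61.634,125.721); sampled at t=k/4. Machine vertices: (111.536,24.029) → (99.550,35.626) → (84.198,46.565) → (70.039,52.434) → (61.634,48.821). Open path.

**Shape 2** — `<path>` closed polygon, stroke `#008000` → cut (S846, F803). Machine vertices: (184.779,60.270) → (107.745,96.057) → (95.565,31.229) → (176.016,11.099) → (168.236,73.012) → (155.637,85.405) → (184.779,60.270). Closed: final G1 returns to the first vertex.

**Shape 3** — `<polygon>` closed polygon, stroke `#008000` → cut (S846, F803). Machine vertices: (130.564,83.487) → (244.902,146.460) → (53.576,157.894) → (285.090,115.927) → (303.843,117.873) → (130.564,83.487). Closed: final G1 returns to the first vertex.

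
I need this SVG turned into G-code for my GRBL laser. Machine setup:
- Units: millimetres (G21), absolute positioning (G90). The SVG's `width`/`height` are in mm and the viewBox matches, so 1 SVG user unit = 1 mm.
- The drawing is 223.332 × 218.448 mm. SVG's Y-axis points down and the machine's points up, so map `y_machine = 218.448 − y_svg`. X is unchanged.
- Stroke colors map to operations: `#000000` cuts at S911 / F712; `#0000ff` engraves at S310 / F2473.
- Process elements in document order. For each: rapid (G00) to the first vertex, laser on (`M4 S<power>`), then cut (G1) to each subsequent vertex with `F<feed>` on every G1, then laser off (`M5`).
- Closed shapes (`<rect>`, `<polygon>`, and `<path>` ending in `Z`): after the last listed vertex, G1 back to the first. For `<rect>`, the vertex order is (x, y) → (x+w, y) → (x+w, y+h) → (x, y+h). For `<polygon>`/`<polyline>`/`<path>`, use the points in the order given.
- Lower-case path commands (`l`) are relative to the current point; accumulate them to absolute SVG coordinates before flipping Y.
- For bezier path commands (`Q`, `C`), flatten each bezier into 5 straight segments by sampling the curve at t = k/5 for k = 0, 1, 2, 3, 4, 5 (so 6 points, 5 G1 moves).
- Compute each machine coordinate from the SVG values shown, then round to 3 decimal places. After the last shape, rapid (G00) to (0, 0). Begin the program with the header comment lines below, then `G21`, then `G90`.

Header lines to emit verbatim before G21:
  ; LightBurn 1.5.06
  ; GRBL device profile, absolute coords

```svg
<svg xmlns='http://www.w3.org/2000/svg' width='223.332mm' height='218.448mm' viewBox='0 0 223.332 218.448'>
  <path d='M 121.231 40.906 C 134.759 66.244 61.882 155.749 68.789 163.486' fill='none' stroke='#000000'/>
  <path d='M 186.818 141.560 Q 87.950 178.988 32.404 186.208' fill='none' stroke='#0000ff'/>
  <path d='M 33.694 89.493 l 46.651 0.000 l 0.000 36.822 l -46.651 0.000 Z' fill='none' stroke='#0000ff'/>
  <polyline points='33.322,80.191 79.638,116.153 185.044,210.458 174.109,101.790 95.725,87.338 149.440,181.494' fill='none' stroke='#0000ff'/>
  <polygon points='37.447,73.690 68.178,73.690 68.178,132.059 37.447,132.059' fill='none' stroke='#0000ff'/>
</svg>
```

viewBox `0 0 223.332 218.448` with mm width/height → 1 unit = 1 mm. Flip: y_m = 218.448 − y_svg.

**Shape 1** — `<path>` cubic bezier, stroke `#000000` → cut (S911, F712). Control points (SVG): P0=(121.231,40.906), P1=(134.759,66.244), P2=(61.882,155.749), P3=(68.789,163.486); sampled at t=k/5. Machine vertices: (121.231,177.542) → (120.309,155.807) → (106.626,125.676) → (88.161,94.155) → (72.889,68.249) → (68.789,54.962). Open path.

**Shape 2** — `<path>` quadratic bezier, stroke `#0000ff` → engrave (S310, F2473). Control points (SVG): P0=(186.818,141.560), P1=(87.950,178.988), P2=(32.404,186.208); sampled at t=k/5. Machine vertices: (186.818,76.888) → (149.004,63.125) → (114.655,51.779) → (83.772,42.849) → (56.355,36.336) → (32.404,32.240). Open path.

**Shape 3** — `<path>` rectangle, stroke `#0000ff` → engrave (S310, F2473). Machine vertices: (33.694,128.955) → (80.345,128.955) → (80.345,92.133) → (33.694,92.133) → (33.694,128.955). Closed: final G1 returns to the first vertex.

**Shape 4** — `<polyline>` open polyline, stroke `#0000ff` → engrave (S310, F2473). Machine vertices: (33.322,138.257) → (79.638,102.295) → (185.044,7.990) → (174.109,116.658) → (95.725,131.110) → (149.440,36.954). Open path.

**Shape 5** — `<polygon>` rectangle, stroke `#0000ff` → engrave (S310, F2473). Machine vertices: (37.447,144.758) → (68.178,144.758) → (68.178,86.389) → (37.447,86.389) → (37.447,144.758). Closed: final G1 returns to the first vertex.

; LightBurn 1.5.06
; GRBL device profile, absolute coords
G21
G90
G00 X121.231 Y177.542
M4 S911
G1 X120.309 Y155.807 F712
G1 X106.626 Y125.676 F712
G1 X88.161 Y94.155 F712
G1 X72.889 Y68.249 F712
G1 X68.789 Y54.962 F712
M5
G00 X186.818 Y76.888
M4 S310
G1 X149.004 Y63.125 F2473
G1 X114.655 Y51.779 F2473
G1 X83.772 Y42.849 F2473
G1 X56.355 Y36.336 F2473
G1 X32.404 Y32.240 F2473
M5
G00 X33.694 Y128.955
M4 S310
G1 X80.345 Y128.955 F2473
G1 X80.345 Y92.133 F2473
G1 X33.694 Y92.133 F2473
G1 X33.694 Y128.955 F2473
M5
G00 X33.322 Y138.257
M4 S310
G1 X79.638 Y102.295 F2473
G1 X185.044 Y7.990 F2473
G1 X174.109 Y116.658 F2473
G1 X95.725 Y131.110 F2473
G1 X149.440 Y36.954 F2473
M5
G00 X37.447 Y144.758
M4 S310
G1 X68.178 Y144.758 F2473
G1 X68.178 Y86.389 F2473
G1 X37.447 Y86.389 F2473
G1 X37.447 Y144.758 F2473
M5
G00 X0.000 Y0.000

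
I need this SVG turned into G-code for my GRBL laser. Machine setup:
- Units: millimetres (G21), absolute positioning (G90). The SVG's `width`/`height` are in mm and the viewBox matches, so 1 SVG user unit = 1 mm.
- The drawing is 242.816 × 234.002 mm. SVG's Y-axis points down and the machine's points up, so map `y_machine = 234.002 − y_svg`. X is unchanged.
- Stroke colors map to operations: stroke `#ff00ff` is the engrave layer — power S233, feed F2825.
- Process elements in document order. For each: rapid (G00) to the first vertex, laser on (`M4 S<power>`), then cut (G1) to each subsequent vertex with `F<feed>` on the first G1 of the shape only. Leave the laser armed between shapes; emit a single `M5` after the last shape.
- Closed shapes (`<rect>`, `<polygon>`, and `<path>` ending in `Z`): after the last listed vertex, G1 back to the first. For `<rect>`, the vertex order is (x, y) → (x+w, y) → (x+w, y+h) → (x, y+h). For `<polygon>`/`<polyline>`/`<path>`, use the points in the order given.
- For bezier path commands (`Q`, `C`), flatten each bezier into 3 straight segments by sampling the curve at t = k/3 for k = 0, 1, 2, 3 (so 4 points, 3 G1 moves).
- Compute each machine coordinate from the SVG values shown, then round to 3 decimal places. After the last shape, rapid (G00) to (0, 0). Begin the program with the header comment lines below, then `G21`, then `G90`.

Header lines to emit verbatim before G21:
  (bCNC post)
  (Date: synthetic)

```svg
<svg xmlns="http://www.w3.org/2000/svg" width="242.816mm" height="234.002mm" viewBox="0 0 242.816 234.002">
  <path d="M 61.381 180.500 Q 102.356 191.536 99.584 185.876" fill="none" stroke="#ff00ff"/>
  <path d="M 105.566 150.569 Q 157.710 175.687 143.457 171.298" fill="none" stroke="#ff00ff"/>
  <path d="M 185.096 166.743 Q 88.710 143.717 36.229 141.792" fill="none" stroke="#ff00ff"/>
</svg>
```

(bCNC post)
(Date: synthetic)
G21
G90
G00 X61.381 Y53.502
M4 S233
G1 X83.837 Y48.000 F2825
G1 X96.571 Y46.208
G1 X99.584 Y48.126
G00 X105.566 Y83.433
M4 S233
G1 X132.951 Y69.966 F2825
G1 X145.582 Y63.057
G1 X143.457 Y62.704
G00 X185.096 Y67.259
M4 S233
G1 X125.717 Y80.265 F2825
G1 X76.095 Y88.582
G1 X36.229 Y92.210
M5
G00 X0.000 Y0.000

Since the viewBox matches the mm dimensions, user units are millimetres directly. The only transform is the Y-flip y_m = 234.002 − y_svg.

Shape 1 is a quadratic bezier drawn with `<path>`. Its stroke #ff00ff means engrave at S233, F2825. After flipping Y the toolpath is (61.381,53.502) → (83.837,48.000) → (96.571,46.208) → (99.584,48.126).

Shape 2 is a quadratic bezier drawn with `<path>`. Its stroke #ff00ff means engrave at S233, F2825. After flipping Y the toolpath is (105.566,83.433) → (132.951,69.966) → (145.582,63.057) → (143.457,62.704).

Shape 3 is a quadratic bezier drawn with `<path>`. Its stroke #ff00ff means engrave at S233, F2825. After flipping Y the toolpath is (185.096,67.259) → (125.717,80.265) → (76.095,88.582) → (36.229,92.210).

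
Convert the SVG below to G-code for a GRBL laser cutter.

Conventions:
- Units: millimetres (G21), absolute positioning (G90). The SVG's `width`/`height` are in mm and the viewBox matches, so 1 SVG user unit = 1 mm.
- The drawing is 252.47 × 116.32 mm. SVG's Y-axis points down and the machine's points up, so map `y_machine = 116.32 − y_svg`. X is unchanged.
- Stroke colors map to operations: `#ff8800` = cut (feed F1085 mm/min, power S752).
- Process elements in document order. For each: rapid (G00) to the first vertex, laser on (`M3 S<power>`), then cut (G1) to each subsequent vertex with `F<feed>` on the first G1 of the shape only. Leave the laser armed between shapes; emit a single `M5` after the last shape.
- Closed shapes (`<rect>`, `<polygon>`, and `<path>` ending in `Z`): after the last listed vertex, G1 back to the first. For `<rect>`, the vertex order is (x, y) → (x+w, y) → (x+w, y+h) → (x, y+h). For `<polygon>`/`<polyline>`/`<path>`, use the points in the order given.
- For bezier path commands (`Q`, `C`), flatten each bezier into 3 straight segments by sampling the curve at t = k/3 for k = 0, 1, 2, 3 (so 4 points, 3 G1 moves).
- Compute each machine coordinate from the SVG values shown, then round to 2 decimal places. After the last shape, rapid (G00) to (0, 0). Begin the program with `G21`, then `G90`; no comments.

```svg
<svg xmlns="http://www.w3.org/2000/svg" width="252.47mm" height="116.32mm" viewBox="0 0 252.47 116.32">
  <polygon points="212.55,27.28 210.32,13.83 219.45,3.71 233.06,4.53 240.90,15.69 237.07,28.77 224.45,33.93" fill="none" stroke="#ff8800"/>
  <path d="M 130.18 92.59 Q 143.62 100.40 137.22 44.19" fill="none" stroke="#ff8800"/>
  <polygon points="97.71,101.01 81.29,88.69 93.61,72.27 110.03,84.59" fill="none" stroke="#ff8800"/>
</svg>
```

viewBox `0 0 252.47 116.32` with mm width/height → 1 unit = 1 mm. Flip: y_m = 116.32 − y_svg.

**Shape 1** — `<polygon>` regular polygon, stroke `#ff8800` → cut (S752, F1085). Machine vertices: (212.55,89.04) → (210.32,102.49) → (219.45,112.61) → (233.06,111.79) → (240.90,100.63) → (237.07,87.55) → (224.45,82.39) → (212.55,89.04). Closed: final G1 returns to the first vertex.

**Shape 2** — `<path>` quadratic bezier, stroke `#ff8800` → cut (S752, F1085). Control points (SVG): P0=(130.18,92.59), P1=(143.62,100.40), P2=(137.22,44.19); sampled at t=k/3. Machine vertices: (130.18,23.73) → (136.94,25.64) → (139.28,41.77) → (137.22,72.13). Open path.

**Shape 3** — `<polygon>` regular polygon, stroke `#ff8800` → cut (S752, F1085). Machine vertices: (97.71,15.31) → (81.29,27.63) → (93.61,44.05) → (110.03,31.73) → (97.71,15.31). Closed: final G1 returns to the first vertex.

G21
G90
G00 X212.55 Y89.04
M3 S752
G1 X210.32 Y102.49 F1085
G1 X219.45 Y112.61
G1 X233.06 Y111.79
G1 X240.90 Y100.63
G1 X237.07 Y87.55
G1 X224.45 Y82.39
G1 X212.55 Y89.04
G00 X130.18 Y23.73
M3 S752
G1 X136.94 Y25.64 F1085
G1 X139.28 Y41.77
G1 X137.22 Y72.13
G00 X97.71 Y15.31
M3 S752
G1 X81.29 Y27.63 F1085
G1 X93.61 Y44.05
G1 X110.03 Y31.73
G1 X97.71 Y15.31
M5
G00 X0.00 Y0.00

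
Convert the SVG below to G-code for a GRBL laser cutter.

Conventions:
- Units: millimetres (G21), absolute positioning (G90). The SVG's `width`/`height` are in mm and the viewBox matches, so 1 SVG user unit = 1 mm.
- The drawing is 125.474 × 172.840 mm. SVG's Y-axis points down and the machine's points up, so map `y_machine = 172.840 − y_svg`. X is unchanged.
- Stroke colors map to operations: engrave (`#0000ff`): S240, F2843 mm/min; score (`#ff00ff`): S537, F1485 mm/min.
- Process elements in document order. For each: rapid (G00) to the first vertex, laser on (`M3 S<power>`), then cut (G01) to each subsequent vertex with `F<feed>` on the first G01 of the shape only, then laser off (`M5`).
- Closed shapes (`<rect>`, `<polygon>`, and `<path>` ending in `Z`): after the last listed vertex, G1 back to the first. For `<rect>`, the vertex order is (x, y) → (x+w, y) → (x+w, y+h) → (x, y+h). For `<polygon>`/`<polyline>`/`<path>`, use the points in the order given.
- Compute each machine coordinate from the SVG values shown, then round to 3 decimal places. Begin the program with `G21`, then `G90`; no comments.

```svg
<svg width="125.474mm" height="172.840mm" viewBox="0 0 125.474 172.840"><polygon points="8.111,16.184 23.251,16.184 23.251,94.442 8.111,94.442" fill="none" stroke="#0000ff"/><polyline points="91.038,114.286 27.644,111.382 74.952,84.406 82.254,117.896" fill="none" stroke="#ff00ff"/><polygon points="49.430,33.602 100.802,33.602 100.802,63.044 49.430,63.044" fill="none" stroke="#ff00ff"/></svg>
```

1 u = 1 mm; y_m = 172.840 − y.

[1] `<polygon>` rectangle, #0000ff→engrave S240 F2843: (8.111,156.656) → (23.251,156.656) → (23.251,78.398) → (8.111,78.398) → (8.111,156.656) (closed)

[2] `<polyline>` open polyline, #ff00ff→score S537 F1485: (91.038,58.554) → (27.644,61.458) → (74.952,88.434) → (82.254,54.944)

[3] `<polygon>` rectangle, #ff00ff→score S537 F1485: (49.430,139.238) → (100.802,139.238) → (100.802,109.796) → (49.430,109.796) → (49.430,139.238) (closed)

G21
G90
G00 X8.111 Y156.656
M3 S240
G01 X23.251 Y156.656 F2843
G01 X23.251 Y78.398
G01 X8.111 Y78.398
G01 X8.111 Y156.656
M5
G00 X91.038 Y58.554
M3 S537
G01 X27.644 Y61.458 F1485
G01 X74.952 Y88.434
G01 X82.254 Y54.944
M5
G00 X49.430 Y139.238
M3 S537
G01 X100.802 Y139.238 F1485
G01 X100.802 Y109.796
G01 X49.430 Y109.796
G01 X49.430 Y139.238
M5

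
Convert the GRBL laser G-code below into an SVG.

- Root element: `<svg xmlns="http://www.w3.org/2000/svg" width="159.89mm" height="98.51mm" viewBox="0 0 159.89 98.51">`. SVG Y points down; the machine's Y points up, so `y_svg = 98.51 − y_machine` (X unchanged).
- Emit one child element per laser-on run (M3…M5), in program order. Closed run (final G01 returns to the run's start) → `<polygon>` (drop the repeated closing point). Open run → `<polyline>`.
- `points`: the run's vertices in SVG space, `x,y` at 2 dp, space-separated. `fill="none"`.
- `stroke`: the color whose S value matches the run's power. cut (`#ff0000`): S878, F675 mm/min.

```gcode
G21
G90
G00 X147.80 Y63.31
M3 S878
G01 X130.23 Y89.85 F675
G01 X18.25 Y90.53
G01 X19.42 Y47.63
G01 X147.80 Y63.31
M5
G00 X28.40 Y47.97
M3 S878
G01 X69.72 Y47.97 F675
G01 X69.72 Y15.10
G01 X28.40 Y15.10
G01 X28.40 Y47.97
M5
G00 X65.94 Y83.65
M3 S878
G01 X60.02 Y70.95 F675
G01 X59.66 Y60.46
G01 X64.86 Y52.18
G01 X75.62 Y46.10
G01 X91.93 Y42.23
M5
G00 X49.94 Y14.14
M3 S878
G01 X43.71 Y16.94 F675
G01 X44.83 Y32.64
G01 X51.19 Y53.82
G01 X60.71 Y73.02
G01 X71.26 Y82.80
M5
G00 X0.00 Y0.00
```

<svg xmlns="http://www.w3.org/2000/svg" width="159.89mm" height="98.51mm" viewBox="0 0 159.89 98.51">
  <polygon points="147.80,35.20 130.23,8.66 18.25,7.98 19.42,50.88" fill="none" stroke="#ff0000"/>
  <polygon points="28.40,50.54 69.72,50.54 69.72,83.41 28.40,83.41" fill="none" stroke="#ff0000"/>
  <polyline points="65.94,14.86 60.02,27.56 59.66,38.05 64.86,46.33 75.62,52.41 91.93,56.28" fill="none" stroke="#ff0000"/>
  <polyline points="49.94,84.37 43.71,81.57 44.83,65.87 51.19,44.69 60.71,25.49 71.26,15.71" fill="none" stroke="#ff0000"/>
</svg>

Machine Y-up, SVG Y-down with viewBox height 98.51, so y_svg = 98.51 − y_machine; X carries over. Every run uses S878, so all elements get stroke `#ff0000` (cut).

Run 1: The run returns to its start, so emit a `<polygon>` with points (Y-flipped): 147.80,35.20 130.23,8.66 18.25,7.98 19.42,50.88.

Run 2: The run returns to its start, so emit a `<polygon>` with points (Y-flipped): 28.40,50.54 69.72,50.54 69.72,83.41 28.40,83.41.

Run 3: The run is open, so emit a `<polyline>` with points (Y-flipped): 65.94,14.86 60.02,27.56 59.66,38.05 64.86,46.33 75.62,52.41 91.93,56.28.

Run 4: The run is open, so emit a `<polyline>` with points (Y-flipped): 49.94,84.37 43.71,81.57 44.83,65.87 51.19,44.69 60.71,25.49 71.26,15.71.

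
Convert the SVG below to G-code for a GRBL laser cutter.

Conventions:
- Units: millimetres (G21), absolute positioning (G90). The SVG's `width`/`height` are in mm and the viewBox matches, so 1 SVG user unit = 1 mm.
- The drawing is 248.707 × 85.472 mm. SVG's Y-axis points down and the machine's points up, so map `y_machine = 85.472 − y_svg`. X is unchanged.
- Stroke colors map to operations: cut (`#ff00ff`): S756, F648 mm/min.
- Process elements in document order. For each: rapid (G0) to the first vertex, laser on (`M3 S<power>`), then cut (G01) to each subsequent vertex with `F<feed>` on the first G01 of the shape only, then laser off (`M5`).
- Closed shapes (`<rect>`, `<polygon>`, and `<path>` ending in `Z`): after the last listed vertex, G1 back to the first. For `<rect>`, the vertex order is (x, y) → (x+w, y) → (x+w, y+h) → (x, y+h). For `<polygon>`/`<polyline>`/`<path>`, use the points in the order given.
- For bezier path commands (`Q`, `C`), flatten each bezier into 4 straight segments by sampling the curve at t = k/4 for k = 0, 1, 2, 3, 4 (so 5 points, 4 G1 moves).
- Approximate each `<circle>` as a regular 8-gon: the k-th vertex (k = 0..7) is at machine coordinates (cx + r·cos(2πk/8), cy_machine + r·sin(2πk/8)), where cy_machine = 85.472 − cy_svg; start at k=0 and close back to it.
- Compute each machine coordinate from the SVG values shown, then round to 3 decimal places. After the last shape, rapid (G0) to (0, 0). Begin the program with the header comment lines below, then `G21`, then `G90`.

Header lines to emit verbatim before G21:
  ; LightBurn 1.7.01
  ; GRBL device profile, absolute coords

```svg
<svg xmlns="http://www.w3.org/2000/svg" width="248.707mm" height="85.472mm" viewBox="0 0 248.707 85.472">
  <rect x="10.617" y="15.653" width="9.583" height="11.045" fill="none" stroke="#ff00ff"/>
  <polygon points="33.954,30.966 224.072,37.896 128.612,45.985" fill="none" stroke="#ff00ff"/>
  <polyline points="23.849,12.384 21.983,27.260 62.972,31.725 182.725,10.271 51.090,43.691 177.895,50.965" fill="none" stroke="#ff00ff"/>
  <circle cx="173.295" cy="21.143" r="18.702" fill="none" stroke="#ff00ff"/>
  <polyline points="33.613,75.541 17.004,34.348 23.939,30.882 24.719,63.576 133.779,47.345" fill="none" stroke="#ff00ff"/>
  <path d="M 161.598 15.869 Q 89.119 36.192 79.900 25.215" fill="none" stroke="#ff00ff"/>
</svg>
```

; LightBurn 1.7.01
; GRBL device profile, absolute coords
G21
G90
G0 X10.617 Y69.819
M3 S756
G01 X20.200 Y69.819 F648
G01 X20.200 Y58.774
G01 X10.617 Y58.774
G01 X10.617 Y69.819
M5
G0 X33.954 Y54.506
M3 S756
G01 X224.072 Y47.576 F648
G01 X128.612 Y39.487
G01 X33.954 Y54.506
M5
G0 X23.849 Y73.088
M3 S756
G01 X21.983 Y58.212 F648
G01 X62.972 Y53.747
G01 X182.725 Y75.201
G01 X51.090 Y41.781
G01 X177.895 Y34.507
M5
G0 X191.997 Y64.329
M3 S756
G01 X186.519 Y77.553 F648
G01 X173.295 Y83.031
G01 X160.071 Y77.553
G01 X154.593 Y64.329
G01 X160.071 Y51.105
G01 X173.295 Y45.627
G01 X186.519 Y51.105
G01 X191.997 Y64.329
M5
G0 X33.613 Y9.931
M3 S756
G01 X17.004 Y51.124 F648
G01 X23.939 Y54.590
G01 X24.719 Y21.896
G01 X133.779 Y38.127
M5
G0 X161.598 Y69.603
M3 S756
G01 X129.312 Y61.398 F648
G01 X104.934 Y57.105
G01 X88.463 Y56.725
G01 X79.900 Y60.257
M5
G0 X0.000 Y0.000

1 u = 1 mm; y_m = 85.472 − y.

[1] `<rect>` rectangle, #ff00ff→cut S756 F648: (10.617,69.819) → (20.200,69.819) → (20.200,58.774) → (10.617,58.774) → (10.617,69.819) (closed)

[2] `<polygon>` closed polygon, #ff00ff→cut S756 F648: (33.954,54.506) → (224.072,47.576) → (128.612,39.487) → (33.954,54.506) (closed)

[3] `<polyline>` open polyline, #ff00ff→cut S756 F648: (23.849,73.088) → (21.983,58.212) → (62.972,53.747) → (182.725,75.201) → (51.090,41.781) → (177.895,34.507)

[4] `<circle>` circle, #ff00ff→cut S756 F648: (191.997,64.329) → (186.519,77.553) → (173.295,83.031) → (160.071,77.553) → (154.593,64.329) → (160.071,51.105) → (173.295,45.627) → (186.519,51.105) → (191.997,64.329) (closed)

[5] `<polyline>` open polyline, #ff00ff→cut S756 F648: (33.613,9.931) → (17.004,51.124) → (23.939,54.590) → (24.719,21.896) → (133.779,38.127)

[6] `<path>` quadratic bezier, #ff00ff→cut S756 F648: (161.598,69.603) → (129.312,61.398) → (104.934,57.105) → (88.463,56.725) → (79.900,60.257)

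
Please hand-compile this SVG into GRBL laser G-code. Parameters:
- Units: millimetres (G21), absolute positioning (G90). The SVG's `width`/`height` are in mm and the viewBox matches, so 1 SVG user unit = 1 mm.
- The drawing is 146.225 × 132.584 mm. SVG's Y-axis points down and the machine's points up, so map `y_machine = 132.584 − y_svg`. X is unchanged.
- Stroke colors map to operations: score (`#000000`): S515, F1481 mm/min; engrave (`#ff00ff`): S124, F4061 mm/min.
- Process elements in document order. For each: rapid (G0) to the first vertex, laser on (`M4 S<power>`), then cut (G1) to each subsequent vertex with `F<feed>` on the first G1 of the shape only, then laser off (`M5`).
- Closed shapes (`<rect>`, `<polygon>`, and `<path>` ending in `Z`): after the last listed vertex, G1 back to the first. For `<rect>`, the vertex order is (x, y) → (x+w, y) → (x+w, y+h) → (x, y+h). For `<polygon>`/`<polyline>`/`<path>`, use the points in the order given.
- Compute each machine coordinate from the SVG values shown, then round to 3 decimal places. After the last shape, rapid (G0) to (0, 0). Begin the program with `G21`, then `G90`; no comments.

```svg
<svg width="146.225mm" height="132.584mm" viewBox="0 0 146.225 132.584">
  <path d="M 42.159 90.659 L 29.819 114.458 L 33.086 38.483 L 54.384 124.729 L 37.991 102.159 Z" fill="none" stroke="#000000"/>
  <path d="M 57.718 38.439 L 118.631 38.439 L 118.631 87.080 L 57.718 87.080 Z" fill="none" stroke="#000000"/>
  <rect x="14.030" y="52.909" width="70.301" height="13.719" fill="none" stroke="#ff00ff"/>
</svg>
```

G21
G90
G0 X42.159 Y41.925
M4 S515
G1 X29.819 Y18.126 F1481
G1 X33.086 Y94.101
G1 X54.384 Y7.855
G1 X37.991 Y30.425
G1 X42.159 Y41.925
M5
G0 X57.718 Y94.145
M4 S515
G1 X118.631 Y94.145 F1481
G1 X118.631 Y45.504
G1 X57.718 Y45.504
G1 X57.718 Y94.145
M5
G0 X14.030 Y79.675
M4 S124
G1 X84.331 Y79.675 F4061
G1 X84.331 Y65.956
G1 X14.030 Y65.956
G1 X14.030 Y79.675
M5
G0 X0.000 Y0.000

Since the viewBox matches the mm dimensions, user units are millimetres directly. The only transform is the Y-flip y_m = 132.584 − y_svg.

Shape 1 is a closed polygon drawn with `<path>`. Its stroke #000000 means score at S515, F1481. After flipping Y the toolpath is (42.159,41.925) → (29.819,18.126) → (33.086,94.101) → (54.384,7.855) → (37.991,30.425) → (42.159,41.925), returning to the start.

Shape 2 is a rectangle drawn with `<path>`. Its stroke #000000 means score at S515, F1481. After flipping Y the toolpath is (57.718,94.145) → (118.631,94.145) → (118.631,45.504) → (57.718,45.504) → (57.718,94.145), returning to the start.

Shape 3 is a rectangle drawn with `<rect>`. Its stroke #ff00ff means engrave at S124, F4061. After flipping Y the toolpath is (14.030,79.675) → (84.331,79.675) → (84.331,65.956) → (14.030,65.956) → (14.030,79.675), returning to the start.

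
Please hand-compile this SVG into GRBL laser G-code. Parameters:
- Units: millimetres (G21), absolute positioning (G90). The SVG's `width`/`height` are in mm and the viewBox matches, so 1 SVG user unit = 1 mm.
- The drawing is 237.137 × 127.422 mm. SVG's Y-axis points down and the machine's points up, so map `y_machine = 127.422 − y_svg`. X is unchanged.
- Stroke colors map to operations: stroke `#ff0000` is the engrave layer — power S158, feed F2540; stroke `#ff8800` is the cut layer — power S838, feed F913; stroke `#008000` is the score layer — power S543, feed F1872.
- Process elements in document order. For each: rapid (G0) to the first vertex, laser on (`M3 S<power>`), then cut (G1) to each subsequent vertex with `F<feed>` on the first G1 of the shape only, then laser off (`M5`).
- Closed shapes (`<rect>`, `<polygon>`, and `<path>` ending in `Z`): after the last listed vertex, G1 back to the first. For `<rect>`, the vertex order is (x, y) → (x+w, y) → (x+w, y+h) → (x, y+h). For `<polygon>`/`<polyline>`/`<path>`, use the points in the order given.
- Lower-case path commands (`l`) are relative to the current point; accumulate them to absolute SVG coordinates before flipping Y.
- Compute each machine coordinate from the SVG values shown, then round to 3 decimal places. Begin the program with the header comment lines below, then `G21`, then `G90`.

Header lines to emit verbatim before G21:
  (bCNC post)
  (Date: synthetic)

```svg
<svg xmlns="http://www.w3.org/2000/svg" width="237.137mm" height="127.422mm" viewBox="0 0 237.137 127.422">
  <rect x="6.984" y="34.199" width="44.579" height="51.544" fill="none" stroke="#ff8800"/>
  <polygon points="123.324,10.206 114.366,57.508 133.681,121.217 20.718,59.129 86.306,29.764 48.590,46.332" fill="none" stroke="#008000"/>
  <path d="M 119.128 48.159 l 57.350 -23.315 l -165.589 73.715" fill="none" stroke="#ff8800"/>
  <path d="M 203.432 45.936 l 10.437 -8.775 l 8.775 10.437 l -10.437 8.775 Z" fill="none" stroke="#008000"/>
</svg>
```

Since the viewBox matches the mm dimensions, user units are millimetres directly. The only transform is the Y-flip y_m = 127.422 − y_svg.

Shape 1 is a rectangle drawn with `<rect>`. Its stroke #ff8800 means cut at S838, F913. After flipping Y the toolpath is (6.984,93.223) → (51.563,93.223) → (51.563,41.679) → (6.984,41.679) → (6.984,93.223), returning to the start.

Shape 2 is a closed polygon drawn with `<polygon>`. Its stroke #008000 means score at S543, F1872. After flipping Y the toolpath is (123.324,117.216) → (114.366,69.914) → (133.681,6.205) → (20.718,68.293) → (86.306,97.658) → (48.590,81.090) → (123.324,117.216), returning to the start.

Shape 3 is a open polyline drawn with `<path>`. Its stroke #ff8800 means cut at S838, F913. After flipping Y the toolpath is (119.128,79.263) → (176.478,102.578) → (10.889,28.863).

Shape 4 is a regular polygon drawn with `<path>`. Its stroke #008000 means score at S543, F1872. After flipping Y the toolpath is (203.432,81.486) → (213.869,90.261) → (222.644,79.824) → (212.207,71.049) → (203.432,81.486), returning to the start.

(bCNC post)
(Date: synthetic)
G21
G90
G0 X6.984 Y93.223
M3 S838
G1 X51.563 Y93.223 F913
G1 X51.563 Y41.679
G1 X6.984 Y41.679
G1 X6.984 Y93.223
M5
G0 X123.324 Y117.216
M3 S543
G1 X114.366 Y69.914 F1872
G1 X133.681 Y6.205
G1 X20.718 Y68.293
G1 X86.306 Y97.658
G1 X48.590 Y81.090
G1 X123.324 Y117.216
M5
G0 X119.128 Y79.263
M3 S838
G1 X176.478 Y102.578 F913
G1 X10.889 Y28.863
M5
G0 X203.432 Y81.486
M3 S543
G1 X213.869 Y90.261 F1872
G1 X222.644 Y79.824
G1 X212.207 Y71.049
G1 X203.432 Y81.486
M5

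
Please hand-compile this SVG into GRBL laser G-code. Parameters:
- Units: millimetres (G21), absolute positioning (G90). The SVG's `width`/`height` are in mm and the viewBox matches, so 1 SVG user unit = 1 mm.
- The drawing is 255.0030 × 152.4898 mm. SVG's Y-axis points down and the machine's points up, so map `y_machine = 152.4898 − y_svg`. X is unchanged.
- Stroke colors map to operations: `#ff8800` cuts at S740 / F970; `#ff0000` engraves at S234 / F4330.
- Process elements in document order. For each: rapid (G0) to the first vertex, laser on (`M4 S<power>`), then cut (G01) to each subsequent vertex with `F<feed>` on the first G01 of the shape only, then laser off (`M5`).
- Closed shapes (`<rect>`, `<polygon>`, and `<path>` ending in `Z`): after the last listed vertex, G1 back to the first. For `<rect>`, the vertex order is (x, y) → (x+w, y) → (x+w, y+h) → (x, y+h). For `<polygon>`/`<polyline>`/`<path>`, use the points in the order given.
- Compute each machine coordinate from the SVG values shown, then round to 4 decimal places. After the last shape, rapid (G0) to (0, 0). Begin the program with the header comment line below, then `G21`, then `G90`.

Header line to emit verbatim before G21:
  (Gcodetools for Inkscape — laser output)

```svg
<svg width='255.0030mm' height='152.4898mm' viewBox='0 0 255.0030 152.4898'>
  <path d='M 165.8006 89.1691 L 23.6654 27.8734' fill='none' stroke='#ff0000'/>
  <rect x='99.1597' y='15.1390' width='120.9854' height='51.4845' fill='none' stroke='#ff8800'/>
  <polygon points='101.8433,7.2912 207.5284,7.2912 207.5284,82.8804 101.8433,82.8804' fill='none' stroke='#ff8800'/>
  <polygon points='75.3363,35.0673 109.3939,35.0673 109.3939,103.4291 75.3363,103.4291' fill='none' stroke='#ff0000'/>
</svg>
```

(Gcodetools for Inkscape — laser output)
G21
G90
G0 X165.8006 Y63.3207
M4 S234
G01 X23.6654 Y124.6164 F4330
M5
G0 X99.1597 Y137.3508
M4 S740
G01 X220.1451 Y137.3508 F970
G01 X220.1451 Y85.8663
G01 X99.1597 Y85.8663
G01 X99.1597 Y137.3508
M5
G0 X101.8433 Y145.1986
M4 S740
G01 X207.5284 Y145.1986 F970
G01 X207.5284 Y69.6094
G01 X101.8433 Y69.6094
G01 X101.8433 Y145.1986
M5
G0 X75.3363 Y117.4225
M4 S234
G01 X109.3939 Y117.4225 F4330
G01 X109.3939 Y49.0607
G01 X75.3363 Y49.0607
G01 X75.3363 Y117.4225
M5
G0 X0.0000 Y0.0000

viewBox `0 0 255.0030 152.4898` with mm width/height → 1 unit = 1 mm. Flip: y_m = 152.4898 − y_svg.

**Shape 1** — `<path>` line segment, stroke `#ff0000` → engrave (S234, F4330). Machine vertices: (165.8006,63.3207) → (23.6654,124.6164). Open path.

**Shape 2** — `<rect>` rectangle, stroke `#ff8800` → cut (S740, F970). Machine vertices: (99.1597,137.3508) → (220.1451,137.3508) → (220.1451,85.8663) → (99.1597,85.8663) → (99.1597,137.3508). Closed: final G1 returns to the first vertex.

**Shape 3** — `<polygon>` rectangle, stroke `#ff8800` → cut (S740, F970). Machine vertices: (101.8433,145.1986) → (207.5284,145.1986) → (207.5284,69.6094) → (101.8433,69.6094) → (101.8433,145.1986). Closed: final G1 returns to the first vertex.

**Shape 4** — `<polygon>` rectangle, stroke `#ff0000` → engrave (S234, F4330). Machine vertices: (75.3363,117.4225) → (109.3939,117.4225) → (109.3939,49.0607) → (75.3363,49.0607) → (75.3363,117.4225). Closed: final G1 returns to the first vertex.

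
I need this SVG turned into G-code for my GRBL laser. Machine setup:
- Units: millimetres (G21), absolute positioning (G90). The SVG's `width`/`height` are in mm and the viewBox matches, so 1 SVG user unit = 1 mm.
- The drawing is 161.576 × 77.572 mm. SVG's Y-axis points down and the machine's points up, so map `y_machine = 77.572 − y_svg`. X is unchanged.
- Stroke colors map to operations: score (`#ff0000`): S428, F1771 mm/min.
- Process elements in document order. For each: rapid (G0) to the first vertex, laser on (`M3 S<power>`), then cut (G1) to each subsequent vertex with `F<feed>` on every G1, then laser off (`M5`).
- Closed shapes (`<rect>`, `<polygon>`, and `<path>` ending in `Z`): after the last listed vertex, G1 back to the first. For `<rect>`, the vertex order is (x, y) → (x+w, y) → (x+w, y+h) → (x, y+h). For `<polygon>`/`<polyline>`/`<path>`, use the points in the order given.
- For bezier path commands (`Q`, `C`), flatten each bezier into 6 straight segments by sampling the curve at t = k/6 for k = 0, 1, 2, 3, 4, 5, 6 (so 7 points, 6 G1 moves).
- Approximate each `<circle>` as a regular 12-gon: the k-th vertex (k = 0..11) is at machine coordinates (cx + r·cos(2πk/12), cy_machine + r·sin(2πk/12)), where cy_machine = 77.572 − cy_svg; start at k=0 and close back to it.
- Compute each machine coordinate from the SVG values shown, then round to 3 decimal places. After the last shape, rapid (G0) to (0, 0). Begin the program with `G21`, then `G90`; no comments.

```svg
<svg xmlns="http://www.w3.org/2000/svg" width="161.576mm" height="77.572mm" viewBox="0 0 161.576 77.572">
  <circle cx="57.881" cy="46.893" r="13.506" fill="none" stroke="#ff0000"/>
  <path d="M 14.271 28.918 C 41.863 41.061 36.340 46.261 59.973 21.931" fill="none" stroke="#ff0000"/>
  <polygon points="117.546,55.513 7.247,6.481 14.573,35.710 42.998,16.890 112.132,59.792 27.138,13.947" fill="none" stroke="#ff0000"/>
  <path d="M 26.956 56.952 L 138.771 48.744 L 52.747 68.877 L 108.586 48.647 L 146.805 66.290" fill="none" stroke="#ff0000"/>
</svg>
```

viewBox `0 0 161.576 77.572` with mm width/height → 1 unit = 1 mm. Flip: y_m = 77.572 − y_svg.

**Shape 1** — `<circle>` circle, stroke `#ff0000` → score (S428, F1771). Machine vertices: (71.387,30.679) → (69.578,37.432) → (64.634,42.376) → (57.881,44.185) → (51.128,42.376) → (46.184,37.432) → (44.375,30.679) → (46.184,23.926) → (51.128,18.982) → (57.881,17.173) → (64.634,18.982) → (69.578,23.926) → (71.387,30.679). Closed: final G1 returns to the first vertex.

**Shape 2** — `<path>` cubic bezier, stroke `#ff0000` → score (S428, F1771). Control points (SVG): P0=(14.271,28.918), P1=(41.863,41.061), P2=(36.340,46.261), P3=(59.973,21.931); sampled at t=k/6. Machine vertices: (14.271,48.654) → (25.596,43.266) → (33.131,39.662) → (38.607,38.470) → (43.752,40.318) → (50.298,45.832) → (59.973,55.641). Open path.

**Shape 3** — `<polygon>` closed polygon, stroke `#ff0000` → score (S428, F1771). Machine vertices: (117.546,22.059) → (7.247,71.091) → (14.573,41.862) → (42.998,60.682) → (112.132,17.780) → (27.138,63.625) → (117.546,22.059). Closed: final G1 returns to the first vertex.

**Shape 4** — `<path>` open polyline, stroke `#ff0000` → score (S428, F1771). Machine vertices: (26.956,20.620) → (138.771,28.828) → (52.747,8.695) → (108.586,28.925) → (146.805,11.282). Open path.

G21
G90
G0 X71.387 Y30.679
M3 S428
G1 X69.578 Y37.432 F1771
G1 X64.634 Y42.376 F1771
G1 X57.881 Y44.185 F1771
G1 X51.128 Y42.376 F1771
G1 X46.184 Y37.432 F1771
G1 X44.375 Y30.679 F1771
G1 X46.184 Y23.926 F1771
G1 X51.128 Y18.982 F1771
G1 X57.881 Y17.173 F1771
G1 X64.634 Y18.982 F1771
G1 X69.578 Y23.926 F1771
G1 X71.387 Y30.679 F1771
M5
G0 X14.271 Y48.654
M3 S428
G1 X25.596 Y43.266 F1771
G1 X33.131 Y39.662 F1771
G1 X38.607 Y38.470 F1771
G1 X43.752 Y40.318 F1771
G1 X50.298 Y45.832 F1771
G1 X59.973 Y55.641 F1771
M5
G0 X117.546 Y22.059
M3 S428
G1 X7.247 Y71.091 F1771
G1 X14.573 Y41.862 F1771
G1 X42.998 Y60.682 F1771
G1 X112.132 Y17.780 F1771
G1 X27.138 Y63.625 F1771
G1 X117.546 Y22.059 F1771
M5
G0 X26.956 Y20.620
M3 S428
G1 X138.771 Y28.828 F1771
G1 X52.747 Y8.695 F1771
G1 X108.586 Y28.925 F1771
G1 X146.805 Y11.282 F1771
M5
G0 X0.000 Y0.000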